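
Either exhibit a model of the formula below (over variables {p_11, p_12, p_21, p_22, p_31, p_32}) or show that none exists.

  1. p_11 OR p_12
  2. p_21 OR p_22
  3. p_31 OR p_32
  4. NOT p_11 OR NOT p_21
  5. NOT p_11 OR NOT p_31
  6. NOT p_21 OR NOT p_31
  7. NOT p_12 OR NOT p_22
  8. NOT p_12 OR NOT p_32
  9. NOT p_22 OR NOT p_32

UNSATISFIABLE

Branch on p_11: set p_11 = true.
(NOT p_21) alone gives p_21 = false.
(p_22) alone gives p_22 = true.
(NOT p_31) alone gives p_31 = false.
(p_32) alone gives p_32 = true.
That conflicts with the unit clause (NOT p_32).
Backtrack on p_11: now try p_11 = false.
(p_12) alone gives p_12 = true.
(NOT p_22) alone gives p_22 = false.
(p_21) alone gives p_21 = true.
(NOT p_31) alone gives p_31 = false.
(p_32) alone gives p_32 = true.
That conflicts with the unit clause (NOT p_32).
Both values of p_11 lead to a conflict.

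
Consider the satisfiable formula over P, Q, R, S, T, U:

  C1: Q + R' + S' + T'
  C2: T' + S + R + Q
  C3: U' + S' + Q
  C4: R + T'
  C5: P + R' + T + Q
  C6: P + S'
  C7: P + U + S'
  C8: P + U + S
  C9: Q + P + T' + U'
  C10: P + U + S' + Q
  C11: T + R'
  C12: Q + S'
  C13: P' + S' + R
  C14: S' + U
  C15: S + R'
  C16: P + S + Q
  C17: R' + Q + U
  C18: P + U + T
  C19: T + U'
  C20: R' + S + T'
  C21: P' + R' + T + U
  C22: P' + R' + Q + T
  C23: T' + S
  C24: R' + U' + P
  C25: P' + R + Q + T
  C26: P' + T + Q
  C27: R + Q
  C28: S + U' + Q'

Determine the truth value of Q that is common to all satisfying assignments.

True

Suppose Q = 0.
(S') alone gives S = 0.
(R') alone gives R = 0.
Now (R) is unsatisfied and unit — conflict.
So every satisfying assignment has Q = True.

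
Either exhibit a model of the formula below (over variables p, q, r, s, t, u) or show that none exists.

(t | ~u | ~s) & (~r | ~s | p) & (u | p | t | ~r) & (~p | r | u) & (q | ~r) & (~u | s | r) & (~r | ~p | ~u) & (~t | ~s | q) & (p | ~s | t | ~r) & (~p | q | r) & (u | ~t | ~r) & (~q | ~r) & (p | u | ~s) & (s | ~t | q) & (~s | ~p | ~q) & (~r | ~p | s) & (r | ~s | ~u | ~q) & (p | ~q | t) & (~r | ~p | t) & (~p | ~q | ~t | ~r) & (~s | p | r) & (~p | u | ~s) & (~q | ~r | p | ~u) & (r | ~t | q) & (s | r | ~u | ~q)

p ↦ 0; q ↦ 0; r ↦ 0; s ↦ 0; t ↦ 0; u ↦ 0

Branch on q: set q = 0.
Unit clause (~r) forces r = 0.
Unit clause (~p) forces p = 0.
Unit clause (~s) forces s = 0.
Unit clause (~u) forces u = 0.
Unit clause (~t) forces t = 0.
This assignment satisfies each clause.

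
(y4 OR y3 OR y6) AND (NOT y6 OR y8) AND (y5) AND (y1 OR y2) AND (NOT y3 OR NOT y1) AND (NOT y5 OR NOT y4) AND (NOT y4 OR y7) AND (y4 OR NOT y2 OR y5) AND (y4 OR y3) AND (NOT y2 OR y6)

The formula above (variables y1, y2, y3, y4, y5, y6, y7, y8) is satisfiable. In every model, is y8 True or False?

True

Suppose y8 = false.
Unit clause (NOT y6) forces y6 = false.
Unit clause (y5) forces y5 = true.
Unit clause (NOT y4) forces y4 = false.
Unit clause (y3) forces y3 = true.
Unit clause (NOT y1) forces y1 = false.
Unit clause (y2) forces y2 = true.
That conflicts with the unit clause (NOT y2).
So every satisfying assignment has y8 = True.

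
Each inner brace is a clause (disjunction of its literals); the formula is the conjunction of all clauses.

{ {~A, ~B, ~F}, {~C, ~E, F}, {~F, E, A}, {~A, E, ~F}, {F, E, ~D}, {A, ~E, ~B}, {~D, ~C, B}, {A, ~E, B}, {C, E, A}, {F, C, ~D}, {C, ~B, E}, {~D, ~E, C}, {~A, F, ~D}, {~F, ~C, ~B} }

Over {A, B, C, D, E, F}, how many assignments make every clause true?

There are 2^6 = 64 truth assignments over (A, B, C, D, E, F).
Split on A. With A = 1, the clauses containing A are satisfied and ~A drops from the rest; 7 of the 2^5 = 32 assignments to the other variables satisfy what remains.
With A = 0, by the same count on the reduced clause set, 2 assignments work.
(One model: A=F, B=F, C=T, D=F, E=F, F=F.)
Total: 7 + 2 = 9.

9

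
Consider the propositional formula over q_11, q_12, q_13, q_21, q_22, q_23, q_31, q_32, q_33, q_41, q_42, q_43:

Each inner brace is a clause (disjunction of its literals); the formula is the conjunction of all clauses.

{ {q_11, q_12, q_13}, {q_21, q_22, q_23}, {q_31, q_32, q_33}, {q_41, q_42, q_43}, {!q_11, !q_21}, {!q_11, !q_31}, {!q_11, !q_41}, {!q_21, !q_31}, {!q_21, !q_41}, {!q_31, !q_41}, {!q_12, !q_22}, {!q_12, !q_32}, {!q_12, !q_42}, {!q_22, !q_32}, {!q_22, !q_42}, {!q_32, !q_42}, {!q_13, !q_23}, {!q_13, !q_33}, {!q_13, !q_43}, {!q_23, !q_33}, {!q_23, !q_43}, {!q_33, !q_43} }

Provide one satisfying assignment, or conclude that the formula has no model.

Case q_11 = false:
Case q_12 = true:
Unit clause (!q_22) forces q_22 = false.
Unit clause (!q_32) forces q_32 = false.
Unit clause (!q_42) forces q_42 = false.
Case q_21 = true:
Unit clause (!q_31) forces q_31 = false.
Unit clause (q_33) forces q_33 = true.
Unit clause (!q_41) forces q_41 = false.
Unit clause (q_43) forces q_43 = true.
But (!q_43) is also a unit clause — contradiction.
Backtrack on q_21: now try q_21 = false.
Unit clause (q_23) forces q_23 = true.
Unit clause (!q_13) forces q_13 = false.
Unit clause (!q_33) forces q_33 = false.
Unit clause (q_31) forces q_31 = true.
Unit clause (!q_41) forces q_41 = false.
Unit clause (q_43) forces q_43 = true.
But (!q_43) is also a unit clause — contradiction.
Both values of q_21 lead to a conflict.
Backtrack on q_12: now try q_12 = false.
Unit clause (q_13) forces q_13 = true.
Unit clause (!q_23) forces q_23 = false.
Unit clause (!q_33) forces q_33 = false.
Unit clause (!q_43) forces q_43 = false.
Case q_21 = true:
Unit clause (!q_31) forces q_31 = false.
Unit clause (q_32) forces q_32 = true.
Unit clause (!q_41) forces q_41 = false.
Unit clause (q_42) forces q_42 = true.
But (!q_42) is also a unit clause — contradiction.
Backtrack on q_21: now try q_21 = false.
Unit clause (q_22) forces q_22 = true.
Unit clause (!q_32) forces q_32 = false.
Unit clause (q_31) forces q_31 = true.
Unit clause (!q_41) forces q_41 = false.
Unit clause (q_42) forces q_42 = true.
But (!q_42) is also a unit clause — contradiction.
Both values of q_21 lead to a conflict.
Both values of q_12 lead to a conflict.
Backtrack on q_11: now try q_11 = true.
Unit clause (!q_21) forces q_21 = false.
Unit clause (!q_31) forces q_31 = false.
Unit clause (!q_41) forces q_41 = false.
Case q_22 = true:
Unit clause (!q_12) forces q_12 = false.
Unit clause (!q_32) forces q_32 = false.
Unit clause (q_33) forces q_33 = true.
Unit clause (!q_42) forces q_42 = false.
Unit clause (q_43) forces q_43 = true.
But (!q_43) is also a unit clause — contradiction.
Backtrack on q_22: now try q_22 = false.
Unit clause (q_23) forces q_23 = true.
Unit clause (!q_13) forces q_13 = false.
Unit clause (!q_33) forces q_33 = false.
Unit clause (q_32) forces q_32 = true.
Unit clause (!q_12) forces q_12 = false.
Unit clause (!q_42) forces q_42 = false.
Unit clause (q_43) forces q_43 = true.
But (!q_43) is also a unit clause — contradiction.
Both values of q_22 lead to a conflict.
Both values of q_11 lead to a conflict.

UNSATISFIABLE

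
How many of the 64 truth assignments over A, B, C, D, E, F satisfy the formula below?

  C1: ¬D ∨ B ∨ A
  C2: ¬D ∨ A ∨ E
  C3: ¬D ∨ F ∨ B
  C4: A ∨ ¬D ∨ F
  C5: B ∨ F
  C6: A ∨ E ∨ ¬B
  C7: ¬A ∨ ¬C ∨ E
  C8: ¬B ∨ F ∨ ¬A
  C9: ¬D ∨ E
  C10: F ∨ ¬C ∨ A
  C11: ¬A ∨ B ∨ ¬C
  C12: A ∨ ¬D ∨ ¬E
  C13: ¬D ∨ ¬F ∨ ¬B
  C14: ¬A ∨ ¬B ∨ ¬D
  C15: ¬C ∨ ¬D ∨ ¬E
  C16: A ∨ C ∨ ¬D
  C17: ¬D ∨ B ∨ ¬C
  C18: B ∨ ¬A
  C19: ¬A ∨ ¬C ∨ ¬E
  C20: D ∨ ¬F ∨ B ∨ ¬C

There are 2^6 = 64 truth assignments over (A, B, C, D, E, F).
Split on D. With D = True, the clauses containing D are satisfied and ¬D drops from the rest; 0 of the 2^5 = 32 assignments to the other variables satisfy what remains.
With D = False, by the same count on the reduced clause set, 7 assignments work.
(One model: A=F, B=F, C=F, D=F, E=F, F=T.)
Total: 0 + 7 = 7.

7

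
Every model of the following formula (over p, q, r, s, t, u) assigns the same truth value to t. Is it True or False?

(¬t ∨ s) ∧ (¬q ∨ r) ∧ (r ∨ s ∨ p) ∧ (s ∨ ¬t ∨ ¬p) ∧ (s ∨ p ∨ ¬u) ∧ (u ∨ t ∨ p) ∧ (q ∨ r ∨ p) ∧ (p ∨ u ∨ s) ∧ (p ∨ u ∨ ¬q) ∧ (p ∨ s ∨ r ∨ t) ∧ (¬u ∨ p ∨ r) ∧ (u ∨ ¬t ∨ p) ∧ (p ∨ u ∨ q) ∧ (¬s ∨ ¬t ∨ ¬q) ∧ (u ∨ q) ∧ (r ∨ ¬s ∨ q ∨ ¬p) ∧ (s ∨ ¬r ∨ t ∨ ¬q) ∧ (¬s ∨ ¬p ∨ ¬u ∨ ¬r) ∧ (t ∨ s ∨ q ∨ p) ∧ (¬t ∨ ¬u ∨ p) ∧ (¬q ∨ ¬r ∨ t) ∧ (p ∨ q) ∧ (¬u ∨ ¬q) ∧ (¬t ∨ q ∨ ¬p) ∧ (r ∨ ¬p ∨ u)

Suppose t = True.
(s) alone gives s = True.
(¬q) alone gives q = False.
(u) alone gives u = True.
(p) alone gives p = True.
Now (¬p) is unsatisfied and unit — conflict.
So every satisfying assignment has t = False.

False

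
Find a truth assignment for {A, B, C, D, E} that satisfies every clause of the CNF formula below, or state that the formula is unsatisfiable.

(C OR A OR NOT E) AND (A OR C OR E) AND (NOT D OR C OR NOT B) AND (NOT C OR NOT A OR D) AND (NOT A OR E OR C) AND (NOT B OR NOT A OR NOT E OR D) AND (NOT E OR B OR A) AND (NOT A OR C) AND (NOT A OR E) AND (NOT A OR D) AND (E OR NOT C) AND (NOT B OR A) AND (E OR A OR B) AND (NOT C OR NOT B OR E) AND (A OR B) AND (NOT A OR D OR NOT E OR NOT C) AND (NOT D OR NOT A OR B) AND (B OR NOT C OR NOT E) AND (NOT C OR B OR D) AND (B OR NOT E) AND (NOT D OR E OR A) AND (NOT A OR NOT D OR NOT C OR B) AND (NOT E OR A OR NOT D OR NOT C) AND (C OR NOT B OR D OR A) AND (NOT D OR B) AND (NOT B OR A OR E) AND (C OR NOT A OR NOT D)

Branch on A: set A = true.
From the singleton clause (C), C = true.
From the singleton clause (D), D = true.
From the singleton clause (E), E = true.
From the singleton clause (B), B = true.
This assignment satisfies each clause.

A ↦ true,  B ↦ true,  C ↦ true,  D ↦ true,  E ↦ true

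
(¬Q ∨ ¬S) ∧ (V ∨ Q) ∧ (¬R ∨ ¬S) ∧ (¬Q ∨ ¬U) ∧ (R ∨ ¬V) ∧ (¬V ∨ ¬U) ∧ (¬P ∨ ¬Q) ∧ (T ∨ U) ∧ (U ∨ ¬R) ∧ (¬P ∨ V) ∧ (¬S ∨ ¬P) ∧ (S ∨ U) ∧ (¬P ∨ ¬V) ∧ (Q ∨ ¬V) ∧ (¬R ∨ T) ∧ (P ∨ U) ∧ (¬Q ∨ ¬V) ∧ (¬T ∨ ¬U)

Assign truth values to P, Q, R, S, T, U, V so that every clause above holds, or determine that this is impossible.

UNSATISFIABLE

Branch on Q: set Q = False.
From the singleton clause (V), V = True.
Now (¬V) is unsatisfied and unit — conflict.
So Q must be the other value — set Q = True.
From the singleton clause (¬S), S = False.
From the singleton clause (¬U), U = False.
Now (U) is unsatisfied and unit — conflict.
Neither Q = True nor Q = False works.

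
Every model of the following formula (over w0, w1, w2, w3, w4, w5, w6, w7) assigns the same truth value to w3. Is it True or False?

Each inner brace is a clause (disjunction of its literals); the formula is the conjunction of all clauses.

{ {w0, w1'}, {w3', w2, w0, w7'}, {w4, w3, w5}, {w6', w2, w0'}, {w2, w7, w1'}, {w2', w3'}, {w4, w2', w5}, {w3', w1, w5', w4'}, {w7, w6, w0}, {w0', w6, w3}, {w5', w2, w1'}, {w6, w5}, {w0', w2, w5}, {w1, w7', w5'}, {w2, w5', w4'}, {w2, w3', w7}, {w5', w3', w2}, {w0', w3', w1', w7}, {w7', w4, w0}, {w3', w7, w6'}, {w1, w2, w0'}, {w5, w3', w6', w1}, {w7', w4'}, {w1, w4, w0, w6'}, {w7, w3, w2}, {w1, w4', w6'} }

Suppose w3 = 1.
Unit clause (w2') forces w2 = 0.
Unit clause (w7) forces w7 = 1.
Unit clause (w0) forces w0 = 1.
Unit clause (w6') forces w6 = 0.
Unit clause (w5) forces w5 = 1.
But (w5') is also a unit clause — contradiction.
So every satisfying assignment has w3 = False.

False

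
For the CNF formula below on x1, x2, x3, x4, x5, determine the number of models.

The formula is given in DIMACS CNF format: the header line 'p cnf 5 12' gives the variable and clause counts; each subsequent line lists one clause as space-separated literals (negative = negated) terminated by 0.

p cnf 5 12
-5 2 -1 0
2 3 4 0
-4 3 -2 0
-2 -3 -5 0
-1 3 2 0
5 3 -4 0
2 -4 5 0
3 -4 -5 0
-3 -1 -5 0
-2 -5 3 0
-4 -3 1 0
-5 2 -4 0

8

There are 2^5 = 32 truth assignments over (x1, x2, x3, x4, x5).
Split on x5. With x5 = True, the clauses containing x5 are satisfied and ¬x5 drops from the rest; 1 of the 2^4 = 16 assignments to the other variables satisfy what remains.
With x5 = False, by the same count on the reduced clause set, 7 assignments work.
(One model: x1=F, x2=F, x3=T, x4=F, x5=F.)
Total: 1 + 7 = 8.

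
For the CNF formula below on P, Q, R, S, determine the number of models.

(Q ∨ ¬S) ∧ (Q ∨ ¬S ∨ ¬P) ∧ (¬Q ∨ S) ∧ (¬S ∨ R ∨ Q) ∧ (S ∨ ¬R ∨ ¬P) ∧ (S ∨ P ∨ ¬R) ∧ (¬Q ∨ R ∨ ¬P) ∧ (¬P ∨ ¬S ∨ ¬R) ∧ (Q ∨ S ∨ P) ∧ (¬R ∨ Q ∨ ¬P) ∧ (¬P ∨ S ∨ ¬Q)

There are 2^4 = 16 truth assignments over (P, Q, R, S).
Split on S. With S = True, the clauses containing S are satisfied and ¬S drops from the rest; 2 of the 2^3 = 8 assignments to the other variables satisfy what remains.
With S = False, by the same count on the reduced clause set, 1 assignment works.
Total: 2 + 1 = 3.

3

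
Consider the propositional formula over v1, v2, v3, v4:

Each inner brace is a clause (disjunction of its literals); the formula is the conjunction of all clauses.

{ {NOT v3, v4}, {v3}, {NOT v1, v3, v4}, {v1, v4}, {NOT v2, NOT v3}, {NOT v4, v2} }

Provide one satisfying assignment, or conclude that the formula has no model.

Unit clause (v3) forces v3 = true.
Unit clause (v4) forces v4 = true.
Unit clause (NOT v2) forces v2 = false.
Now (v2) is unsatisfied and unit — conflict.

UNSATISFIABLE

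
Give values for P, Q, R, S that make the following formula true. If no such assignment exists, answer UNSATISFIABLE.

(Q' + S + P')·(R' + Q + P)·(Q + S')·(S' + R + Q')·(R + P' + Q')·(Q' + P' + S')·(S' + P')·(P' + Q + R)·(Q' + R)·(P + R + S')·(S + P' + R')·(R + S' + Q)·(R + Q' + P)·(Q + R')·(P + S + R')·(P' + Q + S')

Try Q = 0.
Unit clause (S') forces S = 0.
Unit clause (R') forces R = 0.
Unit clause (P') forces P = 0.
All clauses are satisfied.

P ↦ 0,  Q ↦ 0,  R ↦ 0,  S ↦ 0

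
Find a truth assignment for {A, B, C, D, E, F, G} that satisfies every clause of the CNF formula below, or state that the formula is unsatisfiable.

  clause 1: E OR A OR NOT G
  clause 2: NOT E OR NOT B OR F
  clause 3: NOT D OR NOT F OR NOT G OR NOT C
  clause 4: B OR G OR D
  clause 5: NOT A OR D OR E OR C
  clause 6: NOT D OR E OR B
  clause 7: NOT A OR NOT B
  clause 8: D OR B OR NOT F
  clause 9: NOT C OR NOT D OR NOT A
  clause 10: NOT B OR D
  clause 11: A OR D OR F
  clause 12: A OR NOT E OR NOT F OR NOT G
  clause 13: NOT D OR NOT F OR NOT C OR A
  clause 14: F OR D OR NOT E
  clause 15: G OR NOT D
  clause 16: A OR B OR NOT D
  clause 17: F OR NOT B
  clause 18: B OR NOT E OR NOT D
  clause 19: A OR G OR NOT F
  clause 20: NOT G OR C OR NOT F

A ↦ true, B ↦ false, C ↦ true, D ↦ false, E ↦ false, F ↦ false, G ↦ true

Try A = true.
From the singleton clause (NOT B), B = false.
Try G = true.
Try D = false.
From the singleton clause (NOT F), F = false.
From the singleton clause (NOT E), E = false.
From the singleton clause (C), C = true.
This assignment satisfies each clause.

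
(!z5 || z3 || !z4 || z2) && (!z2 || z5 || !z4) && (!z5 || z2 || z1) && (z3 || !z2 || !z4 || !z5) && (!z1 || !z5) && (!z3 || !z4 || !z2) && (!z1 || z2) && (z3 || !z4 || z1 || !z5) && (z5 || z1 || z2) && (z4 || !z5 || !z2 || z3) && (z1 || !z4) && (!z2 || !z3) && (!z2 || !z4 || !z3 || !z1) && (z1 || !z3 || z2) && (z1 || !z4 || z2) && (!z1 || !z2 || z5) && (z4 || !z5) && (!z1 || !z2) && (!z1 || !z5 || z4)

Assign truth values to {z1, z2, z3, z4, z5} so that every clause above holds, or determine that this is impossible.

z1=false, z2=true, z3=false, z4=false, z5=false

Suppose z1 = false.
(!z4) alone gives z4 = false.
(!z5) alone gives z5 = false.
(z2) alone gives z2 = true.
(!z3) alone gives z3 = false.
All clauses are satisfied.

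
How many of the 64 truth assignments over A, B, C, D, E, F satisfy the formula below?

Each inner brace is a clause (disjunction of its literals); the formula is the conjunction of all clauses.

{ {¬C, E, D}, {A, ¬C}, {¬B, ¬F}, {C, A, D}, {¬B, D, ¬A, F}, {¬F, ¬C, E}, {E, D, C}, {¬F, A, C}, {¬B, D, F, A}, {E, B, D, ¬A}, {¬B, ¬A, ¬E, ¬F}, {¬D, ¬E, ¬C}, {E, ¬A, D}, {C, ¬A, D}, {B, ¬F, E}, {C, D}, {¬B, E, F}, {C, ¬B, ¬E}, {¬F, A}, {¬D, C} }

3

There are 2^6 = 64 truth assignments over (A, B, C, D, E, F).
Split on F. With F = True, the clauses containing F are satisfied and ¬F drops from the rest; 1 of the 2^5 = 32 assignments to the other variables satisfy what remains.
With F = False, by the same count on the reduced clause set, 2 assignments work.
Total: 1 + 2 = 3.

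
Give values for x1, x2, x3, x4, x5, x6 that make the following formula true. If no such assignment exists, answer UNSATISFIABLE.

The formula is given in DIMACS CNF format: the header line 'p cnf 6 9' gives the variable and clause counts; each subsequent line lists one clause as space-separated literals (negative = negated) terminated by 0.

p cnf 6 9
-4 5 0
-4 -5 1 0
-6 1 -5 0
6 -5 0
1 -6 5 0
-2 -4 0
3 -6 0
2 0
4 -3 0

(x2) alone gives x2 = True.
(¬x4) alone gives x4 = False.
(¬x3) alone gives x3 = False.
(¬x6) alone gives x6 = False.
(¬x5) alone gives x5 = False.
Every clause is now satisfied; x1 is unconstrained.

x1: True, x2: True, x3: False, x4: False, x5: False, x6: False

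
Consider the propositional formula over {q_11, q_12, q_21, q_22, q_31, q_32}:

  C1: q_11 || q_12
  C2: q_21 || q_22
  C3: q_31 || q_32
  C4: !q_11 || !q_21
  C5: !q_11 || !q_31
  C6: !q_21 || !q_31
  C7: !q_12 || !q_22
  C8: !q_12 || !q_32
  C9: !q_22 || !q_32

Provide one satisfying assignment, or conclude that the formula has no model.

Try q_11 = true.
From the singleton clause (!q_21), q_21 = false.
From the singleton clause (q_22), q_22 = true.
From the singleton clause (!q_31), q_31 = false.
From the singleton clause (q_32), q_32 = true.
But (!q_32) is also a unit clause — contradiction.
That branch fails; take q_11 = false instead.
From the singleton clause (q_12), q_12 = true.
From the singleton clause (!q_22), q_22 = false.
From the singleton clause (q_21), q_21 = true.
From the singleton clause (!q_31), q_31 = false.
From the singleton clause (q_32), q_32 = true.
But (!q_32) is also a unit clause — contradiction.
Either choice for q_11 ends in contradiction.

UNSATISFIABLE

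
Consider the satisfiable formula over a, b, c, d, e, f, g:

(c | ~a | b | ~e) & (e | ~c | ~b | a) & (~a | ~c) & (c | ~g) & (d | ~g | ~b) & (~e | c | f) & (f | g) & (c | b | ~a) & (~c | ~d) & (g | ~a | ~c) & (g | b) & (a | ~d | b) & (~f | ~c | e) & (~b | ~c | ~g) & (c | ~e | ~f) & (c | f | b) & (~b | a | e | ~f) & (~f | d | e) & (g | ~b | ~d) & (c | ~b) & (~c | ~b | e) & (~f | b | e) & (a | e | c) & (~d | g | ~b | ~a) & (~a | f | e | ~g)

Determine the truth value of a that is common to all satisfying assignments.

False

Suppose a = 1.
Unit clause (~c) forces c = 0.
Unit clause (~g) forces g = 0.
Unit clause (f) forces f = 1.
Unit clause (b) forces b = 1.
But (~b) is also a unit clause — contradiction.
So every satisfying assignment has a = False.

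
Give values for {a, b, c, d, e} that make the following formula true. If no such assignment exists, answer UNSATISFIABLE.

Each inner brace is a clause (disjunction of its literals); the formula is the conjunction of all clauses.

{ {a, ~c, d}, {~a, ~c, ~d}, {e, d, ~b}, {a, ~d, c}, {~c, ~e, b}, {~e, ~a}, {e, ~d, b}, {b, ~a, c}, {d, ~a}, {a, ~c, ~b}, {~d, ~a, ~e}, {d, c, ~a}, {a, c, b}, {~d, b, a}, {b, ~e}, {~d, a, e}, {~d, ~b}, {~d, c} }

a: 0, b: 1, c: 0, d: 0, e: 1

Branch on e: set e = 1.
From the singleton clause (~a), a = 0.
From the singleton clause (b), b = 1.
From the singleton clause (~c), c = 0.
From the singleton clause (~d), d = 0.
This assignment satisfies each clause.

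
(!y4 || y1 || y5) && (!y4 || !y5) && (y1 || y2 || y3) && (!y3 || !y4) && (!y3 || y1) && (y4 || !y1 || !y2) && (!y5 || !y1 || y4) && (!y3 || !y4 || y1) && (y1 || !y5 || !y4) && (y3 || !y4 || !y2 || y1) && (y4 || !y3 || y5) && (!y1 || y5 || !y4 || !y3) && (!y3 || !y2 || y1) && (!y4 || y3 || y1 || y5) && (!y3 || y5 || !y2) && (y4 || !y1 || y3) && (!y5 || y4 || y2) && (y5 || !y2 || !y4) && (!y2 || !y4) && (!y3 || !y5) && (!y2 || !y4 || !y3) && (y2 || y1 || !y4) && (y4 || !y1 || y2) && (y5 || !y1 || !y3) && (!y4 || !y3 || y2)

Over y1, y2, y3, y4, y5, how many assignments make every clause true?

3

There are 2^5 = 32 truth assignments over (y1, y2, y3, y4, y5).
Split on y4. With y4 = true, the clauses containing y4 are satisfied and !y4 drops from the rest; 1 of the 2^4 = 16 assignments to the other variables satisfy what remains.
With y4 = false, by the same count on the reduced clause set, 2 assignments work.
Total: 1 + 2 = 3.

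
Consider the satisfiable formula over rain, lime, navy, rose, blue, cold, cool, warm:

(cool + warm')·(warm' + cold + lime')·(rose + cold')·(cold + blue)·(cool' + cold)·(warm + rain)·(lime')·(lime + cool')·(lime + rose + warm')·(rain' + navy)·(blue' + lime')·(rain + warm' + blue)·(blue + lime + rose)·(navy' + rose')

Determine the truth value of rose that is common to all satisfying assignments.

False

Suppose rose = 1.
From the singleton clause (lime'), lime = 0.
From the singleton clause (cool'), cool = 0.
From the singleton clause (warm'), warm = 0.
From the singleton clause (rain), rain = 1.
From the singleton clause (navy), navy = 1.
Now (navy') is unsatisfied and unit — conflict.
So every satisfying assignment has rose = False.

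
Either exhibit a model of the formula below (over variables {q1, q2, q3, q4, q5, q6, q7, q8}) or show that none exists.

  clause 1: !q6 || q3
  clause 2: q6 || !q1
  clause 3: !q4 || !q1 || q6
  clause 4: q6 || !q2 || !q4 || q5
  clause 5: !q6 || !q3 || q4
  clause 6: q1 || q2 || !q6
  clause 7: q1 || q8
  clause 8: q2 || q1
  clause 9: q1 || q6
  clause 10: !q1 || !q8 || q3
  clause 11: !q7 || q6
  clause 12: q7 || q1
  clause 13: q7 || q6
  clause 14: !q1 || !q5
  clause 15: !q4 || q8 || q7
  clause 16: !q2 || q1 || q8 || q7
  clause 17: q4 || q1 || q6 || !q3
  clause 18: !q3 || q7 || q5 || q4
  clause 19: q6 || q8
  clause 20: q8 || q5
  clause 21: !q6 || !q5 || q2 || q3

q1 ↦ false, q2 ↦ true, q3 ↦ true, q4 ↦ true, q5 ↦ false, q6 ↦ true, q7 ↦ true, q8 ↦ true

Case q6 = true:
Unit clause (q3) forces q3 = true.
Unit clause (q4) forces q4 = true.
Case q1 = false:
Unit clause (q2) forces q2 = true.
Unit clause (q8) forces q8 = true.
Unit clause (q7) forces q7 = true.
Every clause is now satisfied; q5 is unconstrained.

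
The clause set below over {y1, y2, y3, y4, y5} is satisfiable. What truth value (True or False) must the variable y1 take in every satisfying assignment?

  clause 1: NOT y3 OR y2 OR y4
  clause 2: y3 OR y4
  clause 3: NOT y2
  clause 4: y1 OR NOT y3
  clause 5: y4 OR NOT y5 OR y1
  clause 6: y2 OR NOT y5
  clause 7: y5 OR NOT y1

False

Suppose y1 = true.
The clause (NOT y2) is unit, so y2 = false.
The clause (NOT y5) is unit, so y5 = false.
That conflicts with the unit clause (y5).
So every satisfying assignment has y1 = False.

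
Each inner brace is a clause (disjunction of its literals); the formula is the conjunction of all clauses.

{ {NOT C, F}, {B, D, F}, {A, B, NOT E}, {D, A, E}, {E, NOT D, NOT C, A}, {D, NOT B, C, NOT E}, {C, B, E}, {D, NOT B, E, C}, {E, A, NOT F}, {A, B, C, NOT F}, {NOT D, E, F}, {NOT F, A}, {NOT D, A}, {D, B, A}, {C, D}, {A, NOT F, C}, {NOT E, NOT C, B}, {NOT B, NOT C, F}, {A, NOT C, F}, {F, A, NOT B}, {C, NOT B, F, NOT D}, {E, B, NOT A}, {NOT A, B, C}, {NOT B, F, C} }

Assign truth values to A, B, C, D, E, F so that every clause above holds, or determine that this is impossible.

A=true; B=true; C=true; D=true; E=false; F=true

Try C = true.
From the singleton clause (F), F = true.
From the singleton clause (A), A = true.
Try E = false.
From the singleton clause (B), B = true.
Every clause is now satisfied; D is unconstrained.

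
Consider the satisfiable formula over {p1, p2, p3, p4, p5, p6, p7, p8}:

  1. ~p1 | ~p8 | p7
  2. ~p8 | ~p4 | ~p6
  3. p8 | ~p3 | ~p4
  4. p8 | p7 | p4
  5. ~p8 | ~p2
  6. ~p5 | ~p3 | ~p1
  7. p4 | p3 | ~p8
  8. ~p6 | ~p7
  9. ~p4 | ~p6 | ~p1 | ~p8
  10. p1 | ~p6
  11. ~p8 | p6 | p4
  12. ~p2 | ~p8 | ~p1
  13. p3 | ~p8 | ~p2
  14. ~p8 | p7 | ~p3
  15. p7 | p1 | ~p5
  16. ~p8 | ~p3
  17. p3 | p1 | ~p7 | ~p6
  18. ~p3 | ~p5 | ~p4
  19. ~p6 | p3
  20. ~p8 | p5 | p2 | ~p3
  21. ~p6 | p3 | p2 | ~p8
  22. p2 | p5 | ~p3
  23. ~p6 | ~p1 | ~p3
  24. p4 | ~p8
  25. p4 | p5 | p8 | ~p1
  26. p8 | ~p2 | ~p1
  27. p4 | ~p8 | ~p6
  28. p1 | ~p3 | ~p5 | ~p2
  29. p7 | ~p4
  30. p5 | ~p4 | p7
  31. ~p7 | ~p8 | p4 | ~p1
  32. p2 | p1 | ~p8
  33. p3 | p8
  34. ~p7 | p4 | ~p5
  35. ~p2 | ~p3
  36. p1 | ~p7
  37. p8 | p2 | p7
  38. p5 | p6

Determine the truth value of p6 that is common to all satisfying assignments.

False

Suppose p6 = 1.
(~p7) alone gives p7 = 0.
(p1) alone gives p1 = 1.
(~p8) alone gives p8 = 0.
(p4) alone gives p4 = 1.
But (~p4) is also a unit clause — contradiction.
So every satisfying assignment has p6 = False.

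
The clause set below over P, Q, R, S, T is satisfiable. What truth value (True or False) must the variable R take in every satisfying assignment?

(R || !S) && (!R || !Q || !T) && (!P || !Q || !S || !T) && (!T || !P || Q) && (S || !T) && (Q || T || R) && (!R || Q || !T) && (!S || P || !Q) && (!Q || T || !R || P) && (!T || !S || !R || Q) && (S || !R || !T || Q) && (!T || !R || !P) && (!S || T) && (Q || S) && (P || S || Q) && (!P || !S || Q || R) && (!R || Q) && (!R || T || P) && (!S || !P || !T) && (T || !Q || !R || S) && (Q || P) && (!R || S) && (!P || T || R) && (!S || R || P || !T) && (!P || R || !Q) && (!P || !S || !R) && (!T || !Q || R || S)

Suppose R = true.
Unit clause (Q) forces Q = true.
Unit clause (!T) forces T = false.
Unit clause (P) forces P = true.
Unit clause (!S) forces S = false.
That conflicts with the unit clause (S).
So every satisfying assignment has R = False.

False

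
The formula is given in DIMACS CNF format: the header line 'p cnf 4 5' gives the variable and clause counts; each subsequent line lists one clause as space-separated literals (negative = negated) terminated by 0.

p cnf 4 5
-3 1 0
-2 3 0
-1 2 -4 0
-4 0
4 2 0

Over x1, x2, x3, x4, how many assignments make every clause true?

There are 2^4 = 16 truth assignments over (x1, x2, x3, x4).
Check each against the 5 clauses (columns in the order x1, x2, x3, x4):
  F F F F  ✗ fails (x4 ∨ x2)
  F F F T  ✗ fails (¬x4)
  F F T F  ✗ fails (¬x3 ∨ x1)
  F F T T  ✗ fails (¬x3 ∨ x1)
  F T F F  ✗ fails (¬x2 ∨ x3)
  F T F T  ✗ fails (¬x2 ∨ x3)
  F T T F  ✗ fails (¬x3 ∨ x1)
  F T T T  ✗ fails (¬x3 ∨ x1)
  T F F F  ✗ fails (x4 ∨ x2)
  T F F T  ✗ fails (¬x1 ∨ x2 ∨ ¬x4)
  T F T F  ✗ fails (x4 ∨ x2)
  T F T T  ✗ fails (¬x1 ∨ x2 ∨ ¬x4)
  T T F F  ✗ fails (¬x2 ∨ x3)
  T T F T  ✗ fails (¬x2 ∨ x3)
  T T T F  ✓ satisfies all
  T T T T  ✗ fails (¬x4)
1 of the 16 rows is a model.

1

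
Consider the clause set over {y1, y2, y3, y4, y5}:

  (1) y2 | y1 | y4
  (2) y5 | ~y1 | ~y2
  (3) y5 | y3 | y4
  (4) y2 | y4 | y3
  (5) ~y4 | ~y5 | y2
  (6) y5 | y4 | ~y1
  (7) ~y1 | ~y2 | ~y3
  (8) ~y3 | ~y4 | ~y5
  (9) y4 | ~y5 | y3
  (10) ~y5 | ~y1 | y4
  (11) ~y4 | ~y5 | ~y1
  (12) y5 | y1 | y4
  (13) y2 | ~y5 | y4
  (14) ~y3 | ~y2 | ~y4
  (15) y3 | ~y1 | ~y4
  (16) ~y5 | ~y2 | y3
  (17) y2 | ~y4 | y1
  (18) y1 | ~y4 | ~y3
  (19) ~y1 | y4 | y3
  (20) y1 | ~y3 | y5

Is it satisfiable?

Yes

Try y2 = 0.
Try y1 = 1.
Try y4 = 1.
From the singleton clause (~y5), y5 = 0.
From the singleton clause (y3), y3 = 1.
Every clause now holds.
A satisfying assignment: y1: 1, y2: 0, y3: 1, y4: 1, y5: 0.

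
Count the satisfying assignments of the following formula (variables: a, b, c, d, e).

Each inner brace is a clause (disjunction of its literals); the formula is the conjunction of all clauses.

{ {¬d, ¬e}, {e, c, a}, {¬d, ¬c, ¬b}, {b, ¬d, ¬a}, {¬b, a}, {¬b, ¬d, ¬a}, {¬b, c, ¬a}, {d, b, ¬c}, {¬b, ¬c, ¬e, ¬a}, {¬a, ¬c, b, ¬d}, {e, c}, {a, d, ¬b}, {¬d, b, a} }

3

There are 2^5 = 32 truth assignments over (a, b, c, d, e).
Split on c. With c = True, the clauses containing c are satisfied and ¬c drops from the rest; 1 of the 2^4 = 16 assignments to the other variables satisfy what remains.
With c = False, by the same count on the reduced clause set, 2 assignments work.
Total: 1 + 2 = 3.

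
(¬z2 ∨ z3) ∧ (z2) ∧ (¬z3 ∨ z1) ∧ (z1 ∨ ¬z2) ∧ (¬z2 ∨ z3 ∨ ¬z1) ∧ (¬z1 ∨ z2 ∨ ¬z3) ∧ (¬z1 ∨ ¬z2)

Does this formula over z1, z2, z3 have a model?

No, unsatisfiable

From the singleton clause (z2), z2 = True.
From the singleton clause (z3), z3 = True.
From the singleton clause (z1), z1 = True.
Now (¬z1) is unsatisfied and unit — conflict.
No assignment satisfies every clause.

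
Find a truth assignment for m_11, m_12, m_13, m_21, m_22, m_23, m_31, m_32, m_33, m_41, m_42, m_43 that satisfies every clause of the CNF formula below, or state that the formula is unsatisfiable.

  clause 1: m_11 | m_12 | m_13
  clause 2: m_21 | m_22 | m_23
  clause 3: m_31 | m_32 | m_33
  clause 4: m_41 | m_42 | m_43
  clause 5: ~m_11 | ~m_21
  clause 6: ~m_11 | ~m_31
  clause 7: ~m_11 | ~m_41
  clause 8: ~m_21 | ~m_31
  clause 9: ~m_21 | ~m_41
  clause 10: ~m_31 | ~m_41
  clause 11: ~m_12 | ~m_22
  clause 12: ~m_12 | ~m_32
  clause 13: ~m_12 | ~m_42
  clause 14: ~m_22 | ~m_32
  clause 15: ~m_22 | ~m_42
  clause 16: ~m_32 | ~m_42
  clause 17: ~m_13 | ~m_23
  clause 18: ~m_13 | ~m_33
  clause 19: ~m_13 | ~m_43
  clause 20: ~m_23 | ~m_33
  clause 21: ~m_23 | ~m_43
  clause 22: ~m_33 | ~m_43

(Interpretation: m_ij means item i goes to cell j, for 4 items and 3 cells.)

Try m_11 = 0.
Try m_12 = 1.
The clause (~m_22) is unit, so m_22 = 0.
The clause (~m_32) is unit, so m_32 = 0.
The clause (~m_42) is unit, so m_42 = 0.
Try m_21 = 1.
The clause (~m_31) is unit, so m_31 = 0.
The clause (m_33) is unit, so m_33 = 1.
The clause (~m_41) is unit, so m_41 = 0.
The clause (m_43) is unit, so m_43 = 1.
But (~m_43) is also a unit clause — contradiction.
So m_21 must be the other value — set m_21 = 0.
The clause (m_23) is unit, so m_23 = 1.
The clause (~m_13) is unit, so m_13 = 0.
The clause (~m_33) is unit, so m_33 = 0.
The clause (m_31) is unit, so m_31 = 1.
The clause (~m_41) is unit, so m_41 = 0.
The clause (m_43) is unit, so m_43 = 1.
But (~m_43) is also a unit clause — contradiction.
Either choice for m_21 ends in contradiction.
So m_12 must be the other value — set m_12 = 0.
The clause (m_13) is unit, so m_13 = 1.
The clause (~m_23) is unit, so m_23 = 0.
The clause (~m_33) is unit, so m_33 = 0.
The clause (~m_43) is unit, so m_43 = 0.
Try m_21 = 1.
The clause (~m_31) is unit, so m_31 = 0.
The clause (m_32) is unit, so m_32 = 1.
The clause (~m_41) is unit, so m_41 = 0.
The clause (m_42) is unit, so m_42 = 1.
But (~m_42) is also a unit clause — contradiction.
So m_21 must be the other value — set m_21 = 0.
The clause (m_22) is unit, so m_22 = 1.
The clause (~m_32) is unit, so m_32 = 0.
The clause (m_31) is unit, so m_31 = 1.
The clause (~m_41) is unit, so m_41 = 0.
The clause (m_42) is unit, so m_42 = 1.
But (~m_42) is also a unit clause — contradiction.
Either choice for m_21 ends in contradiction.
Either choice for m_12 ends in contradiction.
So m_11 must be the other value — set m_11 = 1.
The clause (~m_21) is unit, so m_21 = 0.
The clause (~m_31) is unit, so m_31 = 0.
The clause (~m_41) is unit, so m_41 = 0.
Try m_22 = 1.
The clause (~m_12) is unit, so m_12 = 0.
The clause (~m_32) is unit, so m_32 = 0.
The clause (m_33) is unit, so m_33 = 1.
The clause (~m_42) is unit, so m_42 = 0.
The clause (m_43) is unit, so m_43 = 1.
But (~m_43) is also a unit clause — contradiction.
So m_22 must be the other value — set m_22 = 0.
The clause (m_23) is unit, so m_23 = 1.
The clause (~m_13) is unit, so m_13 = 0.
The clause (~m_33) is unit, so m_33 = 0.
The clause (m_32) is unit, so m_32 = 1.
The clause (~m_12) is unit, so m_12 = 0.
The clause (~m_42) is unit, so m_42 = 0.
The clause (m_43) is unit, so m_43 = 1.
But (~m_43) is also a unit clause — contradiction.
Either choice for m_22 ends in contradiction.
Either choice for m_11 ends in contradiction.

UNSATISFIABLE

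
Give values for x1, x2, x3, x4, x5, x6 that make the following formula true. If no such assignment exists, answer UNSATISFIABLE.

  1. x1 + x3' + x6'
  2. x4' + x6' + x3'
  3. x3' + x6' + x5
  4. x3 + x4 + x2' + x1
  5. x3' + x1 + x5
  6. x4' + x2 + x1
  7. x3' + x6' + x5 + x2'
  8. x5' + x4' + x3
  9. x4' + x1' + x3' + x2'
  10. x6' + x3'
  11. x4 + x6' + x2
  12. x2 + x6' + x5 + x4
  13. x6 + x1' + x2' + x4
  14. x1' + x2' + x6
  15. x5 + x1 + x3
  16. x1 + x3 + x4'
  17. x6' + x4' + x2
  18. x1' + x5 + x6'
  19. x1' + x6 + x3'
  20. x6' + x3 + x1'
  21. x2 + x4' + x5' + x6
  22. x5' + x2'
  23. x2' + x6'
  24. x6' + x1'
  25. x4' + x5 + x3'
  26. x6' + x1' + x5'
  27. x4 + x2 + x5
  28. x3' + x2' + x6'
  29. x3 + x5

Branch on x6: set x6 = 0.
Branch on x1: set x1 = 1.
From the singleton clause (x2'), x2 = 0.
From the singleton clause (x3'), x3 = 0.
From the singleton clause (x5), x5 = 1.
From the singleton clause (x4'), x4 = 0.
All clauses are satisfied.

x1 ↦ 1, x2 ↦ 0, x3 ↦ 0, x4 ↦ 0, x5 ↦ 1, x6 ↦ 0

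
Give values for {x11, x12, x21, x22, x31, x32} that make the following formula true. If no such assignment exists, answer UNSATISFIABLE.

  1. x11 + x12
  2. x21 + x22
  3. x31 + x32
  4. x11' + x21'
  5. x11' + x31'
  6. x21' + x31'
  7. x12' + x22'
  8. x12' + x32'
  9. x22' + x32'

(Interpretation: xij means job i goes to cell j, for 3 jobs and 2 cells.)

Try x11 = 1.
From the singleton clause (x21'), x21 = 0.
From the singleton clause (x22), x22 = 1.
From the singleton clause (x31'), x31 = 0.
From the singleton clause (x32), x32 = 1.
But (x32') is also a unit clause — contradiction.
Backtrack on x11: now try x11 = 0.
From the singleton clause (x12), x12 = 1.
From the singleton clause (x22'), x22 = 0.
From the singleton clause (x21), x21 = 1.
From the singleton clause (x31'), x31 = 0.
From the singleton clause (x32), x32 = 1.
But (x32') is also a unit clause — contradiction.
Neither x11 = 1 nor x11 = 0 works.

UNSATISFIABLE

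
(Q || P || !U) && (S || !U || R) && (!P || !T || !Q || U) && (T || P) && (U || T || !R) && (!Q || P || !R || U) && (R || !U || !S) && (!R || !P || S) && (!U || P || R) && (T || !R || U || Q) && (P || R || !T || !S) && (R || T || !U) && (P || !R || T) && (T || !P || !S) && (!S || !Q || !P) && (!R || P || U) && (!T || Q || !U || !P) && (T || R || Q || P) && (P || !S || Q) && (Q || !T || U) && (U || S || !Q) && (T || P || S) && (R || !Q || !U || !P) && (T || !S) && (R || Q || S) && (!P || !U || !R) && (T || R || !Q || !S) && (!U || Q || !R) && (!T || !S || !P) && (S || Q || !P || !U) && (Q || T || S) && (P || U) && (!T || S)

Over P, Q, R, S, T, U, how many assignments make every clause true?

There are 2^6 = 64 truth assignments over (P, Q, R, S, T, U).
Split on P. With P = true, the clauses containing P are satisfied and !P drops from the rest; 0 of the 2^5 = 32 assignments to the other variables satisfy what remains.
With P = false, by the same count on the reduced clause set, 1 assignment works.
(One model: P=F, Q=T, R=T, S=T, T=T, U=T.)
Total: 0 + 1 = 1.

1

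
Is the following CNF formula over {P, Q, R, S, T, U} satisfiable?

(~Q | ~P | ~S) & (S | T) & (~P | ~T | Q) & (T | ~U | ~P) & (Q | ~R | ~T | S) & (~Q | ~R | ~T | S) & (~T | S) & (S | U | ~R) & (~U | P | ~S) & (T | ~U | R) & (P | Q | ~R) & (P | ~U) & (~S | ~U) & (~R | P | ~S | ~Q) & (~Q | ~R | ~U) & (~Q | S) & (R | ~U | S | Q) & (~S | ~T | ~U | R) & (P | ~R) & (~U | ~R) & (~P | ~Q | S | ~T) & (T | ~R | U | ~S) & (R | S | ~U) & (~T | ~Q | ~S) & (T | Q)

Yes, satisfiable

Suppose S = 1.
(~U) alone gives U = 0.
Suppose Q = 1.
(~P) alone gives P = 0.
(~R) alone gives R = 0.
(~T) alone gives T = 0.
This assignment satisfies each clause.
A satisfying assignment: P=0, Q=1, R=0, S=1, T=0, U=0.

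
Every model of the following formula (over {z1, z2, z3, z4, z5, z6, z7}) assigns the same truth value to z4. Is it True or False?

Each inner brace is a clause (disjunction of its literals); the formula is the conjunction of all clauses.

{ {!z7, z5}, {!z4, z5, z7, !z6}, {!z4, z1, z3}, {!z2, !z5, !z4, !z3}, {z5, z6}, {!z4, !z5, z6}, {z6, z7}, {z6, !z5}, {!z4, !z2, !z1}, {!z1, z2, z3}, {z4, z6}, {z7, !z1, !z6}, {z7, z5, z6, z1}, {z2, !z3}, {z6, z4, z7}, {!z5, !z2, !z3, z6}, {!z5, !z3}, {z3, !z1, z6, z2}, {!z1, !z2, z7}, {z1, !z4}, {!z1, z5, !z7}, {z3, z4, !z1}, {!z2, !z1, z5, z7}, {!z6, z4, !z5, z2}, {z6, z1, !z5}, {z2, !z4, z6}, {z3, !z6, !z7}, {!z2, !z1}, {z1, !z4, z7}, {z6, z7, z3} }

False

Suppose z4 = true.
(z1) alone gives z1 = true.
(!z2) alone gives z2 = false.
(z3) alone gives z3 = true.
That conflicts with the unit clause (!z3).
So every satisfying assignment has z4 = False.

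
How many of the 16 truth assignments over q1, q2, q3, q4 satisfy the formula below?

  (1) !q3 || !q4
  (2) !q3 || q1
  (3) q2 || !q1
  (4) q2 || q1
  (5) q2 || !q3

There are 2^4 = 16 truth assignments over (q1, q2, q3, q4).
Check each against the 5 clauses (columns in the order q1, q2, q3, q4):
  F F F F  ✗ fails (q2 || q1)
  F F F T  ✗ fails (q2 || q1)
  F F T F  ✗ fails (!q3 || q1)
  F F T T  ✗ fails (!q3 || !q4)
  F T F F  ✓ satisfies all
  F T F T  ✓ satisfies all
  F T T F  ✗ fails (!q3 || q1)
  F T T T  ✗ fails (!q3 || !q4)
  T F F F  ✗ fails (q2 || !q1)
  T F F T  ✗ fails (q2 || !q1)
  T F T F  ✗ fails (q2 || !q1)
  T F T T  ✗ fails (!q3 || !q4)
  T T F F  ✓ satisfies all
  T T F T  ✓ satisfies all
  T T T F  ✓ satisfies all
  T T T T  ✗ fails (!q3 || !q4)
5 of the 16 rows are models.

5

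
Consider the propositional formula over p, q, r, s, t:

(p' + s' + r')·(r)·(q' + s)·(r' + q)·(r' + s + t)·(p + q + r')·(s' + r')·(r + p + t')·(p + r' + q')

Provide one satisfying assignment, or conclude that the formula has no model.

From the singleton clause (r), r = 1.
From the singleton clause (q), q = 1.
From the singleton clause (s), s = 1.
Now (s') is unsatisfied and unit — conflict.

UNSATISFIABLE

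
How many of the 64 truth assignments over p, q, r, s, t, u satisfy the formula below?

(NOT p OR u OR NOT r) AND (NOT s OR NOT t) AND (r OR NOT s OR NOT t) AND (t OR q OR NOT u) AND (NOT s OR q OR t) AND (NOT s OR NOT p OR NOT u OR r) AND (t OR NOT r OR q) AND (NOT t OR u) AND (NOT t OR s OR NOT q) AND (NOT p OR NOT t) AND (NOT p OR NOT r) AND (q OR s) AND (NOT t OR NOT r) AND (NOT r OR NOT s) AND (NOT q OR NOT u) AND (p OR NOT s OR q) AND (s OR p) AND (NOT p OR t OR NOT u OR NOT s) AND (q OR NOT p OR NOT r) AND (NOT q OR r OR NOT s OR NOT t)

There are 2^6 = 64 truth assignments over (p, q, r, s, t, u).
Split on s. With s = true, the clauses containing s are satisfied and NOT s drops from the rest; 2 of the 2^5 = 32 assignments to the other variables satisfy what remains.
With s = false, by the same count on the reduced clause set, 1 assignment works.
(One model: p=F, q=T, r=F, s=T, t=F, u=F.)
Total: 2 + 1 = 3.

3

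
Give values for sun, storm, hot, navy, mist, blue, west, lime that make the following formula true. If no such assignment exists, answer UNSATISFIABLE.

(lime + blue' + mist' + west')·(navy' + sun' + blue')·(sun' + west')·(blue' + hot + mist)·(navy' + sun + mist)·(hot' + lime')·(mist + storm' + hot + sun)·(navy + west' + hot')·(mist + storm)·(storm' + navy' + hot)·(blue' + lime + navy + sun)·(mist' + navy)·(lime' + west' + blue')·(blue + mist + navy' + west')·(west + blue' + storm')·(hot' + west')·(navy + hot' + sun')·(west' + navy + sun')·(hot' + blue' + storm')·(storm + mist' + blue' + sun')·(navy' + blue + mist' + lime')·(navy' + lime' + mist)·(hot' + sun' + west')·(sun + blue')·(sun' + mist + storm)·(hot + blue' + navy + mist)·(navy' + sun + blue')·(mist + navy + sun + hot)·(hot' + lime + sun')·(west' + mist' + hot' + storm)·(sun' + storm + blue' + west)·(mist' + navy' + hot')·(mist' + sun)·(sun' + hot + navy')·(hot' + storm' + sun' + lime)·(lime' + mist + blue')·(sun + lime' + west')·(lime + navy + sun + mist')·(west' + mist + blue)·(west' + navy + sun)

Case sun = 1:
Unit clause (west') forces west = 0.
Case navy = 0:
Unit clause (mist') forces mist = 0.
Unit clause (storm) forces storm = 1.
Unit clause (blue') forces blue = 0.
Unit clause (hot') forces hot = 0.
All clauses hold; lime can take either value.

sun=1, storm=1, hot=0, navy=0, mist=0, blue=0, west=0, lime=0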